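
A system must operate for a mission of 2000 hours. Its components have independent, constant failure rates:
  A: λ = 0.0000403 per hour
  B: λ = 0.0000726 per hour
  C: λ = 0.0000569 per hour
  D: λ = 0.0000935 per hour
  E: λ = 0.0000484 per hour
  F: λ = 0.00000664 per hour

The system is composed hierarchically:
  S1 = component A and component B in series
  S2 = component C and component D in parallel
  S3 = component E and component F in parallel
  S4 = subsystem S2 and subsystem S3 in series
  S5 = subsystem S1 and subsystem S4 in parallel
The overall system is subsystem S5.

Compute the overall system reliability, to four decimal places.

0.9961

R(A) = exp(−0.0000403 × 2000) = 0.922563
R(B) = exp(−0.0000726 × 2000) = 0.864849
R(C) = exp(−0.0000569 × 2000) = 0.892436
R(D) = exp(−0.0000935 × 2000) = 0.829444
R(E) = exp(−0.0000484 × 2000) = 0.907738
R(F) = exp(−0.00000664 × 2000) = 0.986808
Series (A and B): 0.922563 × 0.864849 = 0.797878
Parallel (C and D): 1 − (1 − 0.892436)(1 − 0.829444) = 0.981654
Parallel (E and F): 1 − (1 − 0.907738)(1 − 0.986808) = 0.998783
Series ([0.981654] and [0.998783]): 0.981654 × 0.998783 = 0.980459
Parallel ([0.797878] and [0.980459]): 1 − (1 − 0.797878)(1 − 0.980459) = 0.9961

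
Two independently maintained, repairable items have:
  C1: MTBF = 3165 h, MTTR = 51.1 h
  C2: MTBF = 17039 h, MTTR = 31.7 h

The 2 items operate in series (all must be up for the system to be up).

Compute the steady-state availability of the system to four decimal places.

A(C1) = MTBF/(MTBF+MTTR) = 3165/(3165+51.1) = 0.984111
A(C2) = MTBF/(MTBF+MTTR) = 17039/(17039+31.7) = 0.998143
Series availability: 0.984111 × 0.998143 = 0.9823

0.9823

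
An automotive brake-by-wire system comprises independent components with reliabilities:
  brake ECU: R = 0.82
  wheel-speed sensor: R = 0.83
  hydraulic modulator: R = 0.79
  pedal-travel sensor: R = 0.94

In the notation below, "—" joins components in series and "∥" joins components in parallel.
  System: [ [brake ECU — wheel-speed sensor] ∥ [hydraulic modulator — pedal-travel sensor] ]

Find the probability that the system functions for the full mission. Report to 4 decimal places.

Series (brake ECU and wheel-speed sensor): 0.820000 × 0.830000 = 0.680600
Series (hydraulic modulator and pedal-travel sensor): 0.790000 × 0.940000 = 0.742600
Parallel ([0.680600] and [0.742600]): 1 − (1 − 0.680600)(1 − 0.742600) = 0.9178

0.9178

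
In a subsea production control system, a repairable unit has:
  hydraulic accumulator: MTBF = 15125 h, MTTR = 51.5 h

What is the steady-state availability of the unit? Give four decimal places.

A(hydraulic accumulator) = MTBF/(MTBF+MTTR) = 15125/(15125+51.5) = 0.9966

0.9966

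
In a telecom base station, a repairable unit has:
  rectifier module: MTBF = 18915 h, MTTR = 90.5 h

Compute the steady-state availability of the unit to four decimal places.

A(rectifier module) = MTBF/(MTBF+MTTR) = 18915/(18915+90.5) = 0.9952

0.9952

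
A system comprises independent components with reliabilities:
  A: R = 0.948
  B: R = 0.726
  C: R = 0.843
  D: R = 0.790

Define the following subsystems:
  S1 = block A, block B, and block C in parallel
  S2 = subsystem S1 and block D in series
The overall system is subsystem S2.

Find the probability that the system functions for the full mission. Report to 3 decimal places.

0.788

Parallel (A, B, and C): 1 − (1 − 0.94800)(1 − 0.72600)(1 − 0.84300) = 0.99776
Series ([0.99776] and D): 0.99776 × 0.79000 = 0.788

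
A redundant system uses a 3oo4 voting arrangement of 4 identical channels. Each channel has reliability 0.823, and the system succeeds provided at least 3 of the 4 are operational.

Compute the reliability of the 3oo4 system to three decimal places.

0.853

R = Σ_{i=3}^{4} C(4,i) p^i (1−p)^{4−i} with p = 0.823
C(4,3)·0.823^3·0.177^1 = 0.39467
C(4,4)·0.823^4·0.177^0 = 0.45877
Sum = 0.853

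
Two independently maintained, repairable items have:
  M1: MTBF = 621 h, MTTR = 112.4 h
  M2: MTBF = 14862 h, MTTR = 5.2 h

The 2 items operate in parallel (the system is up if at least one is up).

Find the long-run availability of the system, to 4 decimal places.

A(M1) = MTBF/(MTBF+MTTR) = 621/(621+112.4) = 0.846741
A(M2) = MTBF/(MTBF+MTTR) = 14862/(14862+5.2) = 0.999650
Parallel availability: 1 − (1 − 0.846741)(1 − 0.999650) = 0.9999

0.9999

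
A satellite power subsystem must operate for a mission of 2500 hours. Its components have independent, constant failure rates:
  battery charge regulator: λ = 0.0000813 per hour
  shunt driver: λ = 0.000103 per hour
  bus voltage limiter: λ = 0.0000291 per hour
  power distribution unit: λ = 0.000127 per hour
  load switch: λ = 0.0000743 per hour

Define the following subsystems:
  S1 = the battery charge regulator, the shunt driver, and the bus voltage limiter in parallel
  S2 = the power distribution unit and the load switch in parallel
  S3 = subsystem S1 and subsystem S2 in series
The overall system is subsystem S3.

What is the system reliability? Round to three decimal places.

R(battery charge regulator) = exp(−0.0000813 × 2500) = 0.81607
R(shunt driver) = exp(−0.000103 × 2500) = 0.77298
R(bus voltage limiter) = exp(−0.0000291 × 2500) = 0.92983
R(power distribution unit) = exp(−0.000127 × 2500) = 0.72797
R(load switch) = exp(−0.0000743 × 2500) = 0.83048
Parallel (battery charge regulator, shunt driver, and bus voltage limiter): 1 − (1 − 0.81607)(1 − 0.77298)(1 − 0.92983) = 0.99707
Parallel (power distribution unit and load switch): 1 − (1 − 0.72797)(1 − 0.83048) = 0.95389
Series ([0.99707] and [0.95389]): 0.99707 × 0.95389 = 0.951

0.951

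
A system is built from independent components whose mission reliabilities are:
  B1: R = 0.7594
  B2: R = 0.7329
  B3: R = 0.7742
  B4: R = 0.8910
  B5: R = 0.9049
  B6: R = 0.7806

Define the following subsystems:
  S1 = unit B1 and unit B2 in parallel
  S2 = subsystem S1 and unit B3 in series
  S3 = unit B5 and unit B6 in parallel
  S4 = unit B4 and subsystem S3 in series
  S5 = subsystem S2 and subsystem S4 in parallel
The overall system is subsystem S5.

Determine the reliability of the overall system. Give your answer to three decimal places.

0.965

Parallel (B1 and B2): 1 − (1 − 0.75940)(1 − 0.73290) = 0.93574
Series ([0.93574] and B3): 0.93574 × 0.77420 = 0.72445
Parallel (B5 and B6): 1 − (1 − 0.90490)(1 − 0.78060) = 0.97914
Series (B4 and [0.97914]): 0.89100 × 0.97914 = 0.87241
Parallel ([0.72445] and [0.87241]): 1 − (1 − 0.72445)(1 − 0.87241) = 0.965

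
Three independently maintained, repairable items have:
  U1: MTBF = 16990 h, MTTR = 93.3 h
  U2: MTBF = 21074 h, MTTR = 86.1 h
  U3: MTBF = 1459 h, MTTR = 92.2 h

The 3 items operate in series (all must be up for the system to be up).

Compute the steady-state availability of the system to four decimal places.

0.9316

A(U1) = MTBF/(MTBF+MTTR) = 16990/(16990+93.3) = 0.994539
A(U2) = MTBF/(MTBF+MTTR) = 21074/(21074+86.1) = 0.995931
A(U3) = MTBF/(MTBF+MTTR) = 1459/(1459+92.2) = 0.940562
Series availability: 0.994539 × 0.995931 × 0.940562 = 0.9316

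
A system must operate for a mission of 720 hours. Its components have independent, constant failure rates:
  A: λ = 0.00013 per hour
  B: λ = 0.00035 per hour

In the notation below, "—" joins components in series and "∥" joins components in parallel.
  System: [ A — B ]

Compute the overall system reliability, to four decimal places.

R(A) = exp(−0.00013 × 720) = 0.910647
R(B) = exp(−0.00035 × 720) = 0.777245
Series (A and B): 0.910647 × 0.777245 = 0.7078

0.7078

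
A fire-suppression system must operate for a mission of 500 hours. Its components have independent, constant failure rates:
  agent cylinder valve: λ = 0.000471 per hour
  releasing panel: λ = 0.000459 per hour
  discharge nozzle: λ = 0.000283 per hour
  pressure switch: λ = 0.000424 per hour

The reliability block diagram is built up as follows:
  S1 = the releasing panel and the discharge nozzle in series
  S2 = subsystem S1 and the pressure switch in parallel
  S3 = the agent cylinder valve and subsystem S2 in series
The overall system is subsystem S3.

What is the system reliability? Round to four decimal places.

R(agent cylinder valve) = exp(−0.000471 × 500) = 0.790176
R(releasing panel) = exp(−0.000459 × 500) = 0.794931
R(discharge nozzle) = exp(−0.000283 × 500) = 0.868055
R(pressure switch) = exp(−0.000424 × 500) = 0.808965
Series (releasing panel and discharge nozzle): 0.794931 × 0.868055 = 0.690044
Parallel ([0.690044] and pressure switch): 1 − (1 − 0.690044)(1 − 0.808965) = 0.940788
Series (agent cylinder valve and [0.940788]): 0.790176 × 0.940788 = 0.7434

0.7434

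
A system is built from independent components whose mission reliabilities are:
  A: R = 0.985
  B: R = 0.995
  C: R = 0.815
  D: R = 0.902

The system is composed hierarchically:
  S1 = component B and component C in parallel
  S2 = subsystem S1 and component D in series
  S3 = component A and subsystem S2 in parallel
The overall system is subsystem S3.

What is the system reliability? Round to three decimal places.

Parallel (B and C): 1 − (1 − 0.99500)(1 − 0.81500) = 0.99908
Series ([0.99908] and D): 0.99908 × 0.90200 = 0.90117
Parallel (A and [0.90117]): 1 − (1 − 0.98500)(1 − 0.90117) = 0.999

0.999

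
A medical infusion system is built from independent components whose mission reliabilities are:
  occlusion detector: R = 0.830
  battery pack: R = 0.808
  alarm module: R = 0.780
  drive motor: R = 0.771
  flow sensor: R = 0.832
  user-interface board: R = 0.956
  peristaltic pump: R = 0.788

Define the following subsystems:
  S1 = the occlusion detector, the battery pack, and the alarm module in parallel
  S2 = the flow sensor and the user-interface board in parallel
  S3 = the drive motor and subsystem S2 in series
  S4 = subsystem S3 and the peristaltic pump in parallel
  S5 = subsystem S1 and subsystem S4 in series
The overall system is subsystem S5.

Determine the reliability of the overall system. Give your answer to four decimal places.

0.9434

Parallel (occlusion detector, battery pack, and alarm module): 1 − (1 − 0.830000)(1 − 0.808000)(1 − 0.780000) = 0.992819
Parallel (flow sensor and user-interface board): 1 − (1 − 0.832000)(1 − 0.956000) = 0.992608
Series (drive motor and [0.992608]): 0.771000 × 0.992608 = 0.765301
Parallel ([0.765301] and peristaltic pump): 1 − (1 − 0.765301)(1 − 0.788000) = 0.950244
Series ([0.992819] and [0.950244]): 0.992819 × 0.950244 = 0.9434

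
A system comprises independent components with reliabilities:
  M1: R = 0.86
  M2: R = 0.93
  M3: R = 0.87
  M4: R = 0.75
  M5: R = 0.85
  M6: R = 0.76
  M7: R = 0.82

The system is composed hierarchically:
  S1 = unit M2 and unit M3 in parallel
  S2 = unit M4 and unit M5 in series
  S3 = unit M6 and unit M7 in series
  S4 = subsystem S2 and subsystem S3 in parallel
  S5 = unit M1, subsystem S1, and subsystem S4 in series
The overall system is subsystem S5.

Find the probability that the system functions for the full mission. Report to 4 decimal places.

0.7358

Parallel (M2 and M3): 1 − (1 − 0.930000)(1 − 0.870000) = 0.990900
Series (M4 and M5): 0.750000 × 0.850000 = 0.637500
Series (M6 and M7): 0.760000 × 0.820000 = 0.623200
Parallel ([0.637500] and [0.623200]): 1 − (1 − 0.637500)(1 − 0.623200) = 0.863410
Series (M1, [0.990900], and [0.863410]): 0.860000 × 0.990900 × 0.863410 = 0.7358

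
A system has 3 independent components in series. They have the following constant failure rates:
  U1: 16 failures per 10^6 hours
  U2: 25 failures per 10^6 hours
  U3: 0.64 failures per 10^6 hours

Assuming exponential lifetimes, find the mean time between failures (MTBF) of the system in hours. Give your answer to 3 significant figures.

24000

Series of exponential components: λ_sys = Σ λ_i
λ_sys = 0.000016 + 0.000025 + 0.00000064 = 4.1640e-05 /h
MTBF = 1 / λ_sys = 24000 h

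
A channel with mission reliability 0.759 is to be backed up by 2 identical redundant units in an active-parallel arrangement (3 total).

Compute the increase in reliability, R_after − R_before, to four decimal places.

0.2270

R_before = 0.759
R_after = 1 − (1 − 0.759)^3 = 0.9860
ΔR = 0.9860 − 0.759 = 0.2270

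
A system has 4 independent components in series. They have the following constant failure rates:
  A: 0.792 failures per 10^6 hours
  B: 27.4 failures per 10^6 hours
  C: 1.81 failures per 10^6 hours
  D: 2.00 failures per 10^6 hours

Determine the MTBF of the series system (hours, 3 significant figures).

Series of exponential components: λ_sys = Σ λ_i
λ_sys = 0.000000792 + 0.0000274 + 0.00000181 + 0.00000200 = 3.2002e-05 /h
MTBF = 1 / λ_sys = 31200 h

31200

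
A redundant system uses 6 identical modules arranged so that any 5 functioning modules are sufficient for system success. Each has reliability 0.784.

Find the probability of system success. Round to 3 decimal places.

0.616

R = Σ_{i=5}^{6} C(6,i) p^i (1−p)^{6−i} with p = 0.784
C(6,5)·0.784^5·0.216^1 = 0.38387
C(6,6)·0.784^6·0.216^0 = 0.23222
Sum = 0.616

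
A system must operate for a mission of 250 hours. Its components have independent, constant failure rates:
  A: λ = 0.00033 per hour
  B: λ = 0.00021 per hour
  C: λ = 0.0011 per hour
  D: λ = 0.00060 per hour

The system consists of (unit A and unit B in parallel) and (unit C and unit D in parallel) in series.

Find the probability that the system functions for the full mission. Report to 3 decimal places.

0.963

R(A) = exp(−0.00033 × 250) = 0.92081
R(B) = exp(−0.00021 × 250) = 0.94885
R(C) = exp(−0.0011 × 250) = 0.75957
R(D) = exp(−0.00060 × 250) = 0.86071
Parallel (A and B): 1 − (1 − 0.92081)(1 − 0.94885) = 0.99595
Parallel (C and D): 1 − (1 − 0.75957)(1 − 0.86071) = 0.96651
Series ([0.99595] and [0.96651]): 0.99595 × 0.96651 = 0.963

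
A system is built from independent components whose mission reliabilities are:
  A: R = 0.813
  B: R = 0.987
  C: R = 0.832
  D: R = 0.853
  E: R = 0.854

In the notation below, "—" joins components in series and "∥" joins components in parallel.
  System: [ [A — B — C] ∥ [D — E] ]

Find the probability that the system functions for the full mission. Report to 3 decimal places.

Series (A, B, and C): 0.81300 × 0.98700 × 0.83200 = 0.66762
Series (D and E): 0.85300 × 0.85400 = 0.72846
Parallel ([0.66762] and [0.72846]): 1 − (1 − 0.66762)(1 − 0.72846) = 0.910

0.910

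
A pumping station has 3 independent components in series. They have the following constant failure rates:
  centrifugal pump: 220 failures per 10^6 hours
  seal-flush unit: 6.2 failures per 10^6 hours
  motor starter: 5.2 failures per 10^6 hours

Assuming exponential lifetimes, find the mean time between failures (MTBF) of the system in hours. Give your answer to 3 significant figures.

4320

Series of exponential components: λ_sys = Σ λ_i
λ_sys = 0.00022 + 0.0000062 + 0.0000052 = 2.3140e-04 /h
MTBF = 1 / λ_sys = 4320 h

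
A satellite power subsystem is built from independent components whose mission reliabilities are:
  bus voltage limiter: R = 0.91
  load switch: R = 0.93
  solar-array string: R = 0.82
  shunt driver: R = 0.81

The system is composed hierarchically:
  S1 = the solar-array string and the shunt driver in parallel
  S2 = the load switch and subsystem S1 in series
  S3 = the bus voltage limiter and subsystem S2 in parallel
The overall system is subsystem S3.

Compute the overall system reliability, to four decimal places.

Parallel (solar-array string and shunt driver): 1 − (1 − 0.820000)(1 − 0.810000) = 0.965800
Series (load switch and [0.965800]): 0.930000 × 0.965800 = 0.898194
Parallel (bus voltage limiter and [0.898194]): 1 − (1 − 0.910000)(1 − 0.898194) = 0.9908

0.9908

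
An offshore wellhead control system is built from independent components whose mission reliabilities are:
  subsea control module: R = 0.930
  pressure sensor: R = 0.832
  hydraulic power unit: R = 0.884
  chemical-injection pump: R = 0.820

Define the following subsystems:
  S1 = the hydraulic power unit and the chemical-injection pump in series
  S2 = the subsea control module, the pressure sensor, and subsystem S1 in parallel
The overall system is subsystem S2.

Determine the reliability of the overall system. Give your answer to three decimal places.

Series (hydraulic power unit and chemical-injection pump): 0.88400 × 0.82000 = 0.72488
Parallel (subsea control module, pressure sensor, and [0.72488]): 1 − (1 − 0.93000)(1 − 0.83200)(1 − 0.72488) = 0.997

0.997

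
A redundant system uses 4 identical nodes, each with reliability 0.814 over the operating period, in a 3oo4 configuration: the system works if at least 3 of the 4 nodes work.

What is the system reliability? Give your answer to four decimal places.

0.8403

R = Σ_{i=3}^{4} C(4,i) p^i (1−p)^{4−i} with p = 0.814
C(4,3)·0.814^3·0.186^1 = 0.401279
C(4,4)·0.814^4·0.186^0 = 0.439033
Sum = 0.8403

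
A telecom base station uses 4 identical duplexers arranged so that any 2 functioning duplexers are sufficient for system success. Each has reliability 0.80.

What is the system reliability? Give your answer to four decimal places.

R = Σ_{i=2}^{4} C(4,i) p^i (1−p)^{4−i} with p = 0.80
C(4,2)·0.80^2·0.20^2 = 0.153600
C(4,3)·0.80^3·0.20^1 = 0.409600
C(4,4)·0.80^4·0.20^0 = 0.409600
Sum = 0.9728

0.9728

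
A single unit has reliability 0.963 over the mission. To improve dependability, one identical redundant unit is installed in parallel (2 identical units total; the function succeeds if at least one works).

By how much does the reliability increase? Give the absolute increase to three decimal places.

R_before = 0.963
R_after = 1 − (1 − 0.963)^2 = 0.999
ΔR = 0.999 − 0.963 = 0.036

0.036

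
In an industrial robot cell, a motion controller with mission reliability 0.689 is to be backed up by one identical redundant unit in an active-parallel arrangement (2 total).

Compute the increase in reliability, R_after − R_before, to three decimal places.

R_before = 0.689
R_after = 1 − (1 − 0.689)^2 = 0.903
ΔR = 0.903 − 0.689 = 0.214

0.214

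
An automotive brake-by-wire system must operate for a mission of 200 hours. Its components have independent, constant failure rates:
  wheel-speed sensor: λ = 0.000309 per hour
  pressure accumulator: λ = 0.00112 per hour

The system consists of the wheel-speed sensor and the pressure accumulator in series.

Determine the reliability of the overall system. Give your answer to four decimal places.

R(wheel-speed sensor) = exp(−0.000309 × 200) = 0.940071
R(pressure accumulator) = exp(−0.00112 × 200) = 0.799315
Series (wheel-speed sensor and pressure accumulator): 0.940071 × 0.799315 = 0.7514

0.7514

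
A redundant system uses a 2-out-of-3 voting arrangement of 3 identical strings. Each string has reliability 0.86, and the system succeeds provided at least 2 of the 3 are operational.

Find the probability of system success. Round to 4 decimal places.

0.9467

R = Σ_{i=2}^{3} C(3,i) p^i (1−p)^{3−i} with p = 0.86
C(3,2)·0.86^2·0.14^1 = 0.310632
C(3,3)·0.86^3·0.14^0 = 0.636056
Sum = 0.9467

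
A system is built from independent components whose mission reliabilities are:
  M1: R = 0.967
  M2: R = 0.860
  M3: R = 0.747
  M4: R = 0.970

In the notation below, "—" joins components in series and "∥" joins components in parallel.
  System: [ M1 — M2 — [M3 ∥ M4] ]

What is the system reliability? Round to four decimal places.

0.8253

Parallel (M3 and M4): 1 − (1 − 0.747000)(1 − 0.970000) = 0.992410
Series (M1, M2, and [0.992410]): 0.967000 × 0.860000 × 0.992410 = 0.8253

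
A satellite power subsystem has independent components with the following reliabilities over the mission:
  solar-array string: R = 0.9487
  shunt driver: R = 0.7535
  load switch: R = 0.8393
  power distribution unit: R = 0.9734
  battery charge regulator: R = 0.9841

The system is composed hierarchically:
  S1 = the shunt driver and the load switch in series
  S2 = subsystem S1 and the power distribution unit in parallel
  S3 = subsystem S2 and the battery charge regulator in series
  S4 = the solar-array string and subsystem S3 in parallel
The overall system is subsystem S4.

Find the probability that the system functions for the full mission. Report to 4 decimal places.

0.9987

Series (shunt driver and load switch): 0.753500 × 0.839300 = 0.632413
Parallel ([0.632413] and power distribution unit): 1 − (1 − 0.632413)(1 − 0.973400) = 0.990222
Series ([0.990222] and battery charge regulator): 0.990222 × 0.984100 = 0.974477
Parallel (solar-array string and [0.974477]): 1 − (1 − 0.948700)(1 − 0.974477) = 0.9987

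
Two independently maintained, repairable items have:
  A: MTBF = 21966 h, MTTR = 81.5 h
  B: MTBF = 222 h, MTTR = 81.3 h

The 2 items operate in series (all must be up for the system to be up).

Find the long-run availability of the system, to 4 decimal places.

A(A) = MTBF/(MTBF+MTTR) = 21966/(21966+81.5) = 0.996303
A(B) = MTBF/(MTBF+MTTR) = 222/(222+81.3) = 0.731949
Series availability: 0.996303 × 0.731949 = 0.7292

0.7292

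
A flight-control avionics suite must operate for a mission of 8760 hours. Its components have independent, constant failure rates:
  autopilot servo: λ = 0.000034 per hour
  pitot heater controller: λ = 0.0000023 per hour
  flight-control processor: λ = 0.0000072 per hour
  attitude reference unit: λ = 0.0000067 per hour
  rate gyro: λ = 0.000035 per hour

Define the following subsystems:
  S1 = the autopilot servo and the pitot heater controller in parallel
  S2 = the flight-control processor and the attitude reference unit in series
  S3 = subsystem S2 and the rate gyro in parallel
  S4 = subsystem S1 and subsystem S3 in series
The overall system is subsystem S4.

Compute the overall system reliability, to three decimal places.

0.965

R(autopilot servo) = exp(−0.000034 × 8760) = 0.74242
R(pitot heater controller) = exp(−0.0000023 × 8760) = 0.98005
R(flight-control processor) = exp(−0.0000072 × 8760) = 0.93888
R(attitude reference unit) = exp(−0.0000067 × 8760) = 0.94300
R(rate gyro) = exp(−0.000035 × 8760) = 0.73594
Parallel (autopilot servo and pitot heater controller): 1 − (1 − 0.74242)(1 − 0.98005) = 0.99486
Series (flight-control processor and attitude reference unit): 0.93888 × 0.94300 = 0.88536
Parallel ([0.88536] and rate gyro): 1 − (1 − 0.88536)(1 − 0.73594) = 0.96973
Series ([0.99486] and [0.96973]): 0.99486 × 0.96973 = 0.965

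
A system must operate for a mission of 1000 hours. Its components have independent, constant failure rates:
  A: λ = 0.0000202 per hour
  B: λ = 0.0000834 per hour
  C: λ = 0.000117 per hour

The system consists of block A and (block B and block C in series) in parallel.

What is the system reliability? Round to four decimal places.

R(A) = exp(−0.0000202 × 1000) = 0.980003
R(B) = exp(−0.0000834 × 1000) = 0.919983
R(C) = exp(−0.000117 × 1000) = 0.889585
Series (B and C): 0.919983 × 0.889585 = 0.818403
Parallel (A and [0.818403]): 1 − (1 − 0.980003)(1 − 0.818403) = 0.9964

0.9964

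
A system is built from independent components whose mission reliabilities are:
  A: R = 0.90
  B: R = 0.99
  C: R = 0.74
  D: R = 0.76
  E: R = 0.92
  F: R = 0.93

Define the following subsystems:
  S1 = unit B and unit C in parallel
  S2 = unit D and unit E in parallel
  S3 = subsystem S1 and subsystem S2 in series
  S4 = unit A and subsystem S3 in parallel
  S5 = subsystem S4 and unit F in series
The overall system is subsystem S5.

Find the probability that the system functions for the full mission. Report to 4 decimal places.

Parallel (B and C): 1 − (1 − 0.990000)(1 − 0.740000) = 0.997400
Parallel (D and E): 1 − (1 − 0.760000)(1 − 0.920000) = 0.980800
Series ([0.997400] and [0.980800]): 0.997400 × 0.980800 = 0.978250
Parallel (A and [0.978250]): 1 − (1 − 0.900000)(1 − 0.978250) = 0.997825
Series ([0.997825] and F): 0.997825 × 0.930000 = 0.9280

0.9280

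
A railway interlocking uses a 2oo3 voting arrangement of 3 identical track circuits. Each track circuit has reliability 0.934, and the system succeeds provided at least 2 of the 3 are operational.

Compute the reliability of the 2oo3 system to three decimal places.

R = Σ_{i=2}^{3} C(3,i) p^i (1−p)^{3−i} with p = 0.934
C(3,2)·0.934^2·0.066^1 = 0.17273
C(3,3)·0.934^3·0.066^0 = 0.81478
Sum = 0.988

0.988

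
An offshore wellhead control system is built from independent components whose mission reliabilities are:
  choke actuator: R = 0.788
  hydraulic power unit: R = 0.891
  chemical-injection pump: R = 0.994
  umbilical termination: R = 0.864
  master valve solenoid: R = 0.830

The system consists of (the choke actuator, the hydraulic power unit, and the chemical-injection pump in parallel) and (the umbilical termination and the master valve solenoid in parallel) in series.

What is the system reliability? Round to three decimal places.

0.977

Parallel (choke actuator, hydraulic power unit, and chemical-injection pump): 1 − (1 − 0.78800)(1 − 0.89100)(1 − 0.99400) = 0.99986
Parallel (umbilical termination and master valve solenoid): 1 − (1 − 0.86400)(1 − 0.83000) = 0.97688
Series ([0.99986] and [0.97688]): 0.99986 × 0.97688 = 0.977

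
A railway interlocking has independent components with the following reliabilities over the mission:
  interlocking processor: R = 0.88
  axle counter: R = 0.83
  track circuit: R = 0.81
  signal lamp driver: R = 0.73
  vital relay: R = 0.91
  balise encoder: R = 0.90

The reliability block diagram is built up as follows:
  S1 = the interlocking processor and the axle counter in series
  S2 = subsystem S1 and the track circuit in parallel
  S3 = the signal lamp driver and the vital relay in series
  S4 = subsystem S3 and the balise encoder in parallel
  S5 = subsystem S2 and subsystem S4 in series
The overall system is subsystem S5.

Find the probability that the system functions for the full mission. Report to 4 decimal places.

Series (interlocking processor and axle counter): 0.880000 × 0.830000 = 0.730400
Parallel ([0.730400] and track circuit): 1 − (1 − 0.730400)(1 − 0.810000) = 0.948776
Series (signal lamp driver and vital relay): 0.730000 × 0.910000 = 0.664300
Parallel ([0.664300] and balise encoder): 1 − (1 − 0.664300)(1 − 0.900000) = 0.966430
Series ([0.948776] and [0.966430]): 0.948776 × 0.966430 = 0.9169

0.9169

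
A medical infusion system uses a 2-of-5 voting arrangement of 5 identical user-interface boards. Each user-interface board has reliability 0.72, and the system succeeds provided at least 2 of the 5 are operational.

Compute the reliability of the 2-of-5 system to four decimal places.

R = Σ_{i=2}^{5} C(5,i) p^i (1−p)^{5−i} with p = 0.72
C(5,2)·0.72^2·0.28^3 = 0.113799
C(5,3)·0.72^3·0.28^2 = 0.292626
C(5,4)·0.72^4·0.28^1 = 0.376234
C(5,5)·0.72^5·0.28^0 = 0.193492
Sum = 0.9762

0.9762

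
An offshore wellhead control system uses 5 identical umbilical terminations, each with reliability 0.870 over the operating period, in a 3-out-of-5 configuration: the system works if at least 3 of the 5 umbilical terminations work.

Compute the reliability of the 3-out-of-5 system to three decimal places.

0.982

R = Σ_{i=3}^{5} C(5,i) p^i (1−p)^{5−i} with p = 0.870
C(5,3)·0.870^3·0.130^2 = 0.11129
C(5,4)·0.870^4·0.130^1 = 0.37238
C(5,5)·0.870^5·0.130^0 = 0.49842
Sum = 0.982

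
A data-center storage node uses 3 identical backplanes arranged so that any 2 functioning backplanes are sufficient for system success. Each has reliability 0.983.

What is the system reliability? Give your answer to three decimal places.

R = Σ_{i=2}^{3} C(3,i) p^i (1−p)^{3−i} with p = 0.983
C(3,2)·0.983^2·0.017^1 = 0.04928
C(3,3)·0.983^3·0.017^0 = 0.94986
Sum = 0.999

0.999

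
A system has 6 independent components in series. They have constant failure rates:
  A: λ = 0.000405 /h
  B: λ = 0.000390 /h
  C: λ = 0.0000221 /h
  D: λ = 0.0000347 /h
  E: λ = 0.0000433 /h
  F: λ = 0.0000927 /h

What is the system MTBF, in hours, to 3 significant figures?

1010

Series of exponential components: λ_sys = Σ λ_i
λ_sys = 0.000405 + 0.000390 + 0.0000221 + 0.0000347 + 0.0000433 + 0.0000927 = 9.8780e-04 /h
MTBF = 1 / λ_sys = 1010 h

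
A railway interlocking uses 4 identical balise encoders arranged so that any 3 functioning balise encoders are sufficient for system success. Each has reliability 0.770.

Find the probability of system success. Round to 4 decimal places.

R = Σ_{i=3}^{4} C(4,i) p^i (1−p)^{4−i} with p = 0.770
C(4,3)·0.770^3·0.230^1 = 0.420010
C(4,4)·0.770^4·0.230^0 = 0.351530
Sum = 0.7715

0.7715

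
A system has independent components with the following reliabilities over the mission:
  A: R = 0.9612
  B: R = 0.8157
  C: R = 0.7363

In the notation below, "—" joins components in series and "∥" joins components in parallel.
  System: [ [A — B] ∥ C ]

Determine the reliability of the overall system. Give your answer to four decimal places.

0.9431

Series (A and B): 0.961200 × 0.815700 = 0.784051
Parallel ([0.784051] and C): 1 − (1 − 0.784051)(1 − 0.736300) = 0.9431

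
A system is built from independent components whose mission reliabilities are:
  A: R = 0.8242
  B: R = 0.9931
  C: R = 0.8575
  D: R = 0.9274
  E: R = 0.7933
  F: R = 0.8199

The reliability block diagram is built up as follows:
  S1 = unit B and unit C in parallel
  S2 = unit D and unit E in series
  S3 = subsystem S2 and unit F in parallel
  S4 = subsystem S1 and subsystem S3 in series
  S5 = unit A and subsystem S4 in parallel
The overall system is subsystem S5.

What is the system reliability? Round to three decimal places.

0.991

Parallel (B and C): 1 − (1 − 0.99310)(1 − 0.85750) = 0.99902
Series (D and E): 0.92740 × 0.79330 = 0.73571
Parallel ([0.73571] and F): 1 − (1 − 0.73571)(1 − 0.81990) = 0.95240
Series ([0.99902] and [0.95240]): 0.99902 × 0.95240 = 0.95147
Parallel (A and [0.95147]): 1 − (1 − 0.82420)(1 − 0.95147) = 0.991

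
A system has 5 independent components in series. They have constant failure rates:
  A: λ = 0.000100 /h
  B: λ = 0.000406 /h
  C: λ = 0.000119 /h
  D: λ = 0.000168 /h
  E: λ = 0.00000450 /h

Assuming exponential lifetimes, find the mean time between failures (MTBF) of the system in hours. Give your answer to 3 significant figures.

1250

Series of exponential components: λ_sys = Σ λ_i
λ_sys = 0.000100 + 0.000406 + 0.000119 + 0.000168 + 0.00000450 = 7.9750e-04 /h
MTBF = 1 / λ_sys = 1250 h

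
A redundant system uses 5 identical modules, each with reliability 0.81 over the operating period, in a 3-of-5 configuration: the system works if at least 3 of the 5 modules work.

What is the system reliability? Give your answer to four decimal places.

0.9495

R = Σ_{i=3}^{5} C(5,i) p^i (1−p)^{5−i} with p = 0.81
C(5,3)·0.81^3·0.19^2 = 0.191850
C(5,4)·0.81^4·0.19^1 = 0.408944
C(5,5)·0.81^5·0.19^0 = 0.348678
Sum = 0.9495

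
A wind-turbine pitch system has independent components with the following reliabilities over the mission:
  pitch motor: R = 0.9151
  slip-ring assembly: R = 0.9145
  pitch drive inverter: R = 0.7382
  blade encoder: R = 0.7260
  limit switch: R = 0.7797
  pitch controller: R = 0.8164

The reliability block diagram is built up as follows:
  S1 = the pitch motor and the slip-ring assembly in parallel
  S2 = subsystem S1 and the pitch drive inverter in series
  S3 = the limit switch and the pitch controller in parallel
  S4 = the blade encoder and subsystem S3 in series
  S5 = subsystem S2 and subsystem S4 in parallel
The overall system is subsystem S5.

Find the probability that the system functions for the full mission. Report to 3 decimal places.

Parallel (pitch motor and slip-ring assembly): 1 − (1 − 0.91510)(1 − 0.91450) = 0.99274
Series ([0.99274] and pitch drive inverter): 0.99274 × 0.73820 = 0.73284
Parallel (limit switch and pitch controller): 1 − (1 − 0.77970)(1 − 0.81640) = 0.95955
Series (blade encoder and [0.95955]): 0.72600 × 0.95955 = 0.69663
Parallel ([0.73284] and [0.69663]): 1 − (1 − 0.73284)(1 − 0.69663) = 0.919

0.919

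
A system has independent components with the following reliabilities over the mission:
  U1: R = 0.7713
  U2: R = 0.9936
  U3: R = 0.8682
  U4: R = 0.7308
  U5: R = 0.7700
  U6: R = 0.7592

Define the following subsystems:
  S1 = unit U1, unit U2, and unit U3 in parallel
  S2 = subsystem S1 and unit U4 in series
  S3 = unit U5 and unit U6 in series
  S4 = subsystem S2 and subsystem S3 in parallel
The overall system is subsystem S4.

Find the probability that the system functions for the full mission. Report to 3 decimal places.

0.888

Parallel (U1, U2, and U3): 1 − (1 − 0.77130)(1 − 0.99360)(1 − 0.86820) = 0.99981
Series ([0.99981] and U4): 0.99981 × 0.73080 = 0.73066
Series (U5 and U6): 0.77000 × 0.75920 = 0.58458
Parallel ([0.73066] and [0.58458]): 1 − (1 − 0.73066)(1 − 0.58458) = 0.888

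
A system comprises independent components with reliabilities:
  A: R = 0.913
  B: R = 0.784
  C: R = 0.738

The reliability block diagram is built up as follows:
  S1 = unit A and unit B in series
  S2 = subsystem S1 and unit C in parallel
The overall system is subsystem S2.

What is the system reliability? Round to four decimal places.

Series (A and B): 0.913000 × 0.784000 = 0.715792
Parallel ([0.715792] and C): 1 − (1 − 0.715792)(1 − 0.738000) = 0.9255

0.9255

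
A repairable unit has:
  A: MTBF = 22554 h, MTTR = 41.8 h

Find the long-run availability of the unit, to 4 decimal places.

0.9982

A(A) = MTBF/(MTBF+MTTR) = 22554/(22554+41.8) = 0.9982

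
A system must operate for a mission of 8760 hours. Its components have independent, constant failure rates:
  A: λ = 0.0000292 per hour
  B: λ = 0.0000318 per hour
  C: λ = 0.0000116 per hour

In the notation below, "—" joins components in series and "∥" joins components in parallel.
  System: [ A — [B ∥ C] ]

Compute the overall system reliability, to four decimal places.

0.7561

R(A) = exp(−0.0000292 × 8760) = 0.774303
R(B) = exp(−0.0000318 × 8760) = 0.756867
R(C) = exp(−0.0000116 × 8760) = 0.903376
Parallel (B and C): 1 − (1 − 0.756867)(1 − 0.903376) = 0.976508
Series (A and [0.976508]): 0.774303 × 0.976508 = 0.7561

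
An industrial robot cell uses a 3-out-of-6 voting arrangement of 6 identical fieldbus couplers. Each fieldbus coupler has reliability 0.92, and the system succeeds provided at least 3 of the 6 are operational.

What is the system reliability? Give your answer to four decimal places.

R = Σ_{i=3}^{6} C(6,i) p^i (1−p)^{6−i} with p = 0.92
C(6,3)·0.92^3·0.08^3 = 0.007974
C(6,4)·0.92^4·0.08^2 = 0.068774
C(6,5)·0.92^5·0.08^1 = 0.316359
C(6,6)·0.92^6·0.08^0 = 0.606355
Sum = 0.9995

0.9995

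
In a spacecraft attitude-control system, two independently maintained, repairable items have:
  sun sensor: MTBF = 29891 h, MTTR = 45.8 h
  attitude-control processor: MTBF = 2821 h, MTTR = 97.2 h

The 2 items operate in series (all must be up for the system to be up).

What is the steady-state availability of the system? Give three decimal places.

0.965

A(sun sensor) = MTBF/(MTBF+MTTR) = 29891/(29891+45.8) = 0.998470
A(attitude-control processor) = MTBF/(MTBF+MTTR) = 2821/(2821+97.2) = 0.966692
Series availability: 0.998470 × 0.966692 = 0.965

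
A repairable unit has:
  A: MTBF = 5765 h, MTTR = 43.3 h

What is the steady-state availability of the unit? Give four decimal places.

0.9925

A(A) = MTBF/(MTBF+MTTR) = 5765/(5765+43.3) = 0.9925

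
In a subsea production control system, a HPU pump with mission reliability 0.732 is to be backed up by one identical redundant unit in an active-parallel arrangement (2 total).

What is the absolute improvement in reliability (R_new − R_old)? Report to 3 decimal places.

0.196

R_before = 0.732
R_after = 1 − (1 − 0.732)^2 = 0.928
ΔR = 0.928 − 0.732 = 0.196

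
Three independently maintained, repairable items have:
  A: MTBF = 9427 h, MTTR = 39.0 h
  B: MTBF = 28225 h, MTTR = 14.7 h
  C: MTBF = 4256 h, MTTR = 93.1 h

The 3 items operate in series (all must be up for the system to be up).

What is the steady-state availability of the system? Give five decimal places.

A(A) = MTBF/(MTBF+MTTR) = 9427/(9427+39.0) = 0.995880
A(B) = MTBF/(MTBF+MTTR) = 28225/(28225+14.7) = 0.999479
A(C) = MTBF/(MTBF+MTTR) = 4256/(4256+93.1) = 0.978593
Series availability: 0.995880 × 0.999479 × 0.978593 = 0.97405

0.97405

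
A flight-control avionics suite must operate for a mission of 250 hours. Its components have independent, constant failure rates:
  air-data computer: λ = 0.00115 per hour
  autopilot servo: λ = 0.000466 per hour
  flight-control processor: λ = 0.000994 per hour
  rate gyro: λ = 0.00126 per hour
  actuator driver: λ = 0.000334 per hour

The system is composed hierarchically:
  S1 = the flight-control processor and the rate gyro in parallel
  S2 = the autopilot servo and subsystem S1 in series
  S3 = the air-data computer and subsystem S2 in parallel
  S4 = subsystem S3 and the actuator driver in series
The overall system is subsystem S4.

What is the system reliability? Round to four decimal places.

R(air-data computer) = exp(−0.00115 × 250) = 0.750137
R(autopilot servo) = exp(−0.000466 × 250) = 0.890030
R(flight-control processor) = exp(−0.000994 × 250) = 0.779970
R(rate gyro) = exp(−0.00126 × 250) = 0.729789
R(actuator driver) = exp(−0.000334 × 250) = 0.919891
Parallel (flight-control processor and rate gyro): 1 − (1 − 0.779970)(1 − 0.729789) = 0.940545
Series (autopilot servo and [0.940545]): 0.890030 × 0.940545 = 0.837113
Parallel (air-data computer and [0.837113]): 1 − (1 − 0.750137)(1 − 0.837113) = 0.959301
Series ([0.959301] and actuator driver): 0.959301 × 0.919891 = 0.8825

0.8825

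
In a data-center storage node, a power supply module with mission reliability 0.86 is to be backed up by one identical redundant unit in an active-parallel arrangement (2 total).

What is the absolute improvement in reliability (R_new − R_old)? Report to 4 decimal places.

R_before = 0.86
R_after = 1 − (1 − 0.86)^2 = 0.9804
ΔR = 0.9804 − 0.86 = 0.1204

0.1204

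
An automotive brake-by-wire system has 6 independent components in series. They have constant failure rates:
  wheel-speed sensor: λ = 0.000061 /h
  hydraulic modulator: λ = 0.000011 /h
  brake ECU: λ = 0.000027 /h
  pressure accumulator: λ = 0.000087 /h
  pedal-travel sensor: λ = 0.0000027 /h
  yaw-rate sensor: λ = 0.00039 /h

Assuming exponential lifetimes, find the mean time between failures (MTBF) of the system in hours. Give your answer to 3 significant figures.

Series of exponential components: λ_sys = Σ λ_i
λ_sys = 0.000061 + 0.000011 + 0.000027 + 0.000087 + 0.0000027 + 0.00039 = 5.7870e-04 /h
MTBF = 1 / λ_sys = 1730 h

1730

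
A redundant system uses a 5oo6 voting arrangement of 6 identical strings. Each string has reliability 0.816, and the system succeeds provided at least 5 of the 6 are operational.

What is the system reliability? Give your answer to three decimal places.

0.695

R = Σ_{i=5}^{6} C(6,i) p^i (1−p)^{6−i} with p = 0.816
C(6,5)·0.816^5·0.184^1 = 0.39941
C(6,6)·0.816^6·0.184^0 = 0.29522
Sum = 0.695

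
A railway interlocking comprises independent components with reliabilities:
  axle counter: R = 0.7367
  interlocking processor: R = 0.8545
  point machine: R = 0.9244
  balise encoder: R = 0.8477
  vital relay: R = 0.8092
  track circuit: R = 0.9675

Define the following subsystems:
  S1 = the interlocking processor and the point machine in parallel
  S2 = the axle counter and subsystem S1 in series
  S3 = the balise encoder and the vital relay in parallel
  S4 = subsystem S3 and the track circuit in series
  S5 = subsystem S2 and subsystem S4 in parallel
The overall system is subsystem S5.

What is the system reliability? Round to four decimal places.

Parallel (interlocking processor and point machine): 1 − (1 − 0.854500)(1 − 0.924400) = 0.989000
Series (axle counter and [0.989000]): 0.736700 × 0.989000 = 0.728596
Parallel (balise encoder and vital relay): 1 − (1 − 0.847700)(1 − 0.809200) = 0.970941
Series ([0.970941] and track circuit): 0.970941 × 0.967500 = 0.939385
Parallel ([0.728596] and [0.939385]): 1 − (1 − 0.728596)(1 − 0.939385) = 0.9835

0.9835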